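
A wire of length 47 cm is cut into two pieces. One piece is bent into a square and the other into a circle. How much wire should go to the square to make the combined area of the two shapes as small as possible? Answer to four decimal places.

26.3247

Let x be the length used for the square. Square side x/4; circle radius (47−x)/(2π).
A(x) = (x/4)² + π·((47−x)/(2π))² = x²/16 + (47−x)²/(4π) for 0 ≤ x ≤ 47. A'(x) = x/8 − (47−x)/(2π) = 0 gives x = 4·47/(π+4) ≈ 26.3247.
A'' = 1/8 + 1/(2π) > 0, so this gives the minimum combined area; x ≈ 26.3247 cm to the square.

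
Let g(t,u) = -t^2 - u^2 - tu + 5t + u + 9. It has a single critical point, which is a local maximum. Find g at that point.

∂g/∂t = -2t - u + 5 = 0 and ∂g/∂u = -t - 2u + 1 = 0, so (t, u) = (3, -1).
The Hessian has g_{tt} = -2, g_{uu} = -2, g_{tu} = -1, giving D = 3 > 0 with g_{tt} < 0, so the point is a local maximum.
g(3, -1) = 16.

16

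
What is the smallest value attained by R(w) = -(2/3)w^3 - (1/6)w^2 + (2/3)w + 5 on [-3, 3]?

The derivative is -2w^2 - (1/3)w + 2/3, which vanishes at w = -2/3 and w = 1/2.
Evaluating at the critical points and endpoints: R(-3) = 39/2,  R(-2/3) = 379/81,  R(1/2) = 125/24,  R(3) = -25/2.
So the minimum is R(3) = -25/2.

-25/2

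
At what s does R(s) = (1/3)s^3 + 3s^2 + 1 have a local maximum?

-6

R'(s) = s^2 + 6s. Setting R'(s) = 0 gives s ∈ {-6, 0}.
Since R''(s) = 2s + 6, we get R''(-6) = -6 < 0 ⇒ local maximum; R''(0) = 6 > 0 ⇒ local minimum.
The local maximum is R(-6) = 37.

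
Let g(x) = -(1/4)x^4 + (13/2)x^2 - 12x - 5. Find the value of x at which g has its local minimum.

1

Critical points: g'(x) = -x^3 + 13x - 12 vanishes at x = -4, 1, 3.
Second-derivative test with g''(x) = -3x^2 + 13: g''(-4) = -35 < 0 ⇒ local maximum; g''(1) = 10 > 0 ⇒ local minimum; g''(3) = -14 < 0 ⇒ local maximum.
The local minimum is g(1) = -43/4.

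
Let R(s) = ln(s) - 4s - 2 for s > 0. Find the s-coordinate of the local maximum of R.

R'(s) = 1/s − 4 = 0 gives s = 1/4.
R''(s) = -1/s², which is negative for s > 0, so this is a local maximum.
R(1/4) = 1·ln(1/4) - 1 - 2 ≈ -4.3863.

1/4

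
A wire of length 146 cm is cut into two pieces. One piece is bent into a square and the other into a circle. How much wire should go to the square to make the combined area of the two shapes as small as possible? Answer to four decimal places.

Let x be the length used for the square. Square side x/4; circle radius (146−x)/(2π).
A(x) = (x/4)² + π·((146−x)/(2π))² = x²/16 + (146−x)²/(4π) for 0 ≤ x ≤ 146. A'(x) = x/8 − (146−x)/(2π) = 0 gives x = 4·146/(π+4) ≈ 81.7745.
A'' = 1/8 + 1/(2π) > 0, so this gives the minimum combined area; x ≈ 81.7745 cm to the square.

81.7745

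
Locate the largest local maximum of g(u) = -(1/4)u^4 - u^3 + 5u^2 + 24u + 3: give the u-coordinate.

3

g'(u) = -u^3 - 3u^2 + 10u + 24. Setting g'(u) = 0 gives u ∈ {-4, -2, 3}.
Second-derivative test with g''(u) = -3u^2 - 6u + 10: g''(-4) = -14 < 0 ⇒ local maximum; g''(-2) = 10 > 0 ⇒ local minimum; g''(3) = -35 < 0 ⇒ local maximum.
Thus g has its largest local maximum at u = 3, with value 291/4.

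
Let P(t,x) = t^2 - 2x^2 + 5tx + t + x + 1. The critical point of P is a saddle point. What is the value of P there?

9/11

∂P/∂t = 2t + 5x + 1 = 0 and ∂P/∂x = 5t - 4x + 1 = 0, so (t, x) = (-3/11, -1/11).
The Hessian has P_{tt} = 2, P_{xx} = -4, P_{tx} = 5, giving D = -33 < 0, so the point is a saddle point.
P(-3/11, -1/11) = 9/11.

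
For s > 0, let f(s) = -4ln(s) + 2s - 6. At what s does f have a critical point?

f'(s) = -4/s + 2 = 0 gives s = 2.
f''(s) = 4/s², which is positive for s > 0, so this is a local minimum.
f(2) = -4·ln(2) + 4 - 6 ≈ -4.7726.

2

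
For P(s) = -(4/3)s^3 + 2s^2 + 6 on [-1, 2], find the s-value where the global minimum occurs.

2

Differentiating, P'(s) = -4s^2 + 4s; which vanishes at s = 0 and s = 1.
Evaluating at the critical points and endpoints: P(-1) = 28/3, P(0) = 6, P(1) = 20/3, P(2) = 10/3.
The minimum over the interval is 10/3, attained at s = 2.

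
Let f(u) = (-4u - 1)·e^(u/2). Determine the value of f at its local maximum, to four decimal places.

f'(u) = (-4)·e^(u/2) + (-4u - 1)·(1/2)·e^(u/2) = (-2u - 9/2)·e^(u/2). Since e^(u/2) > 0, the only critical point is u = -9/4.
f''(-9/4) has the same sign as -2 < 0, so this is a local maximum.
f(-9/4) = (8)·e^(-9/8) ≈ 2.5972.

2.5972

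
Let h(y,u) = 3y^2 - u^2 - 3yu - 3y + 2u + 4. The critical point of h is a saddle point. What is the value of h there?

∂h/∂y = 6y - 3u - 3 = 0 and ∂h/∂u = -3y - 2u + 2 = 0, so (y, u) = (4/7, 1/7).
The Hessian has h_{yy} = 6, h_{uu} = -2, h_{yu} = -3, giving D = -21 < 0, so the point is a saddle point.
h(4/7, 1/7) = 23/7.

23/7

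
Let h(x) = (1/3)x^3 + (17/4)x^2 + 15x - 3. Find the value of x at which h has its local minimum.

h'(x) = x^2 + (17/2)x + 15. Setting h'(x) = 0 gives x ∈ {-6, -5/2}.
Second-derivative test with h''(x) = 2x + 17/2: h''(-6) = -7/2 < 0 ⇒ local maximum; h''(-5/2) = 7/2 > 0 ⇒ local minimum.
Thus h has its local minimum at x = -5/2, with value -919/48.

-5/2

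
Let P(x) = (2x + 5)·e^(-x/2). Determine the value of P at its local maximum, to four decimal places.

5.1361

P'(x) = 2·e^(-x/2) + (2x + 5)·(-1/2)·e^(-x/2) = (-x - 1/2)·e^(-x/2). Since e^(-x/2) > 0, the only critical point is x = -1/2.
P''(-1/2) has the same sign as -1 < 0, so this is a local maximum.
P(-1/2) = (4)·e^(1/4) ≈ 5.1361.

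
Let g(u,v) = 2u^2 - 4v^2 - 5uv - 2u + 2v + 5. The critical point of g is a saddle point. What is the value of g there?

∂g/∂u = 4u - 5v - 2 = 0 and ∂g/∂v = -5u - 8v + 2 = 0, so (u, v) = (26/57, -2/57).
The Hessian has g_{uu} = 4, g_{vv} = -8, g_{uv} = -5, giving D = -57 < 0, so the point is a saddle point.
g(26/57, -2/57) = 257/57.

257/57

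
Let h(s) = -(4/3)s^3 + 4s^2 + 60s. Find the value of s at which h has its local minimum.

Critical points: h'(s) = -4s^2 + 8s + 60 vanishes at s = -3, 5.
Since h''(s) = -8s + 8, we get h''(-3) = 32 > 0 ⇒ local minimum; h''(5) = -32 < 0 ⇒ local maximum.
So the local minimum value is h(-3) = -108.

-3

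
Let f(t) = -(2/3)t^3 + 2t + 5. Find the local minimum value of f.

11/3

f'(t) = -2t^2 + 2. Setting f'(t) = 0 gives t ∈ {-1, 1}.
Since f''(t) = -4t, we get f''(-1) = 4 > 0 ⇒ local minimum; f''(1) = -4 < 0 ⇒ local maximum.
So the local minimum value is f(-1) = 11/3.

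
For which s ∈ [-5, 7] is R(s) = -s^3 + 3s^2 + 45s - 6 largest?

5

The derivative is -3s^2 + 6s + 45, which vanishes at s = -3 and s = 5.
Compare values at every candidate in [-5, 7]: R(-5) = -31; R(-3) = -87; R(5) = 169; R(7) = 113.
The maximum over the interval is 169, attained at s = 5.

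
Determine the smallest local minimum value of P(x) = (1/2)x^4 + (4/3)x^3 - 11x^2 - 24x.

P'(x) = 2x^3 + 4x^2 - 22x - 24 = 0 at x = -4, -1, 3.
Second-derivative test with P''(x) = 6x^2 + 8x - 22: P''(-4) = 42 > 0 ⇒ local minimum; P''(-1) = -24 < 0 ⇒ local maximum; P''(3) = 56 > 0 ⇒ local minimum.
So the smallest local minimum value is P(3) = -189/2.

-189/2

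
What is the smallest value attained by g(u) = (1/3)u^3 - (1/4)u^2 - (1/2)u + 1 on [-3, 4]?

The derivative is u^2 - (1/2)u - 1/2, which vanishes at u = -1/2 and u = 1.
Evaluating at the critical points and endpoints: g(-3) = -35/4; g(-1/2) = 55/48; g(1) = 7/12; g(4) = 49/3.
So the minimum is g(-3) = -35/4.

-35/4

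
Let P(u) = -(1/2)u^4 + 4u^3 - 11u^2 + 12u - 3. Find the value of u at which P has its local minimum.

2

P'(u) = -2u^3 + 12u^2 - 22u + 12 = 0 at u = 1, 2, 3.
P''(u) = -6u^2 + 24u - 22. P''(1) = -4 < 0 ⇒ local maximum; P''(2) = 2 > 0 ⇒ local minimum; P''(3) = -4 < 0 ⇒ local maximum.
So the local minimum value is P(2) = 1.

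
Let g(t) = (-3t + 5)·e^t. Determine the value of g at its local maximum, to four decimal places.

5.8432

g'(t) = (-3)·e^t + (-3t + 5)·1·e^t = (-3t + 2)·e^t. Since e^t > 0, the only critical point is t = 2/3.
g''(2/3) has the same sign as -3 < 0, so this is a local maximum.
g(2/3) = (3)·e^(2/3) ≈ 5.8432.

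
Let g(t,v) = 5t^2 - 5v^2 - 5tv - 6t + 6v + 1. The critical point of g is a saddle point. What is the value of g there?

-11/25

∂g/∂t = 10t - 5v - 6 = 0 and ∂g/∂v = -5t - 10v + 6 = 0, so (t, v) = (18/25, 6/25).
The Hessian has g_{tt} = 10, g_{vv} = -10, g_{tv} = -5, giving D = -125 < 0, so the point is a saddle point.
g(18/25, 6/25) = -11/25.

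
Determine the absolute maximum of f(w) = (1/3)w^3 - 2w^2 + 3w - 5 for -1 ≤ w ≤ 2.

Differentiating, f'(w) = w^2 - 4w + 3; whose only zero in [-1, 2] is w = 1.
Compare values at every candidate in [-1, 2]: f(-1) = -31/3,  f(1) = -11/3,  f(2) = -13/3.
The maximum over the interval is -11/3, attained at w = 1.

-11/3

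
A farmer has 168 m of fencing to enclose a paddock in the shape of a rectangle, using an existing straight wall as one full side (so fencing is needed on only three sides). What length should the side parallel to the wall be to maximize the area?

84

Let the sides perpendicular to the wall have length x and the parallel side y, so 2x + y = 168 and the area is A = xy = x(168 − 2x).
A'(x) = 168 − 4x = 0 gives x = 42, and A''(x) = −4 < 0 confirms a maximum.
Then y = 168 − 2·42 = 84 and A = 3528.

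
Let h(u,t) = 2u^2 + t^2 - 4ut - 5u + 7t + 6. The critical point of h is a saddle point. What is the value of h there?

∂h/∂u = 4u - 4t - 5 = 0 and ∂h/∂t = -4u + 2t + 7 = 0, so (u, t) = (9/4, 1).
The Hessian has h_{uu} = 4, h_{tt} = 2, h_{ut} = -4, giving D = -8 < 0, so the point is a saddle point.
h(9/4, 1) = 31/8.

31/8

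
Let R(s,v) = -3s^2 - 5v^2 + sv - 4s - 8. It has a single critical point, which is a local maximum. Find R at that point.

-392/59

∂R/∂s = -6s + v - 4 = 0 and ∂R/∂v = s - 10v = 0, so (s, v) = (-40/59, -4/59).
The Hessian has R_{ss} = -6, R_{vv} = -10, R_{sv} = 1, giving D = 59 > 0 with R_{ss} < 0, so the point is a local maximum.
R(-40/59, -4/59) = -392/59.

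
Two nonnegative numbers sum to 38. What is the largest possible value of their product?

With x + y = 38, the product is P(x) = x(38 − x).
P'(x) = 38 − 2x = 0 gives x = 19; P'' = −2 < 0, so this is the maximum.
P = 19·19 = 361.

361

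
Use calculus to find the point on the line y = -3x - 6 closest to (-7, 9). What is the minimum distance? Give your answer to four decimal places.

1.8974

Minimize D(x)^2 = (x + 7)^2 + (-3x - 15)^2.
d/dx[D^2] = 2(x + 7) + 2·(-3)·(-3x - 15) = 0 ⇒ x = -26/5.
Then y = 48/5 and the distance is √(18/5) ≈ 1.8974.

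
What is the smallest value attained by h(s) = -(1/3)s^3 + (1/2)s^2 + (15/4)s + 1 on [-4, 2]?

-19/8

h'(s) = -s^2 + s + 15/4, whose only zero in [-4, 2] is s = -3/2.
Candidates: h(-4) = 46/3, h(-3/2) = -19/8, h(2) = 47/6.
The minimum over the interval is -19/8, attained at s = -3/2.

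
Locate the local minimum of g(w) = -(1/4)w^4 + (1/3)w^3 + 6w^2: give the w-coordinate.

Critical points: g'(w) = -w^3 + w^2 + 12w vanishes at w = -3, 0, 4.
Second-derivative test with g''(w) = -3w^2 + 2w + 12: g''(-3) = -21 < 0 ⇒ local maximum; g''(0) = 12 > 0 ⇒ local minimum; g''(4) = -28 < 0 ⇒ local maximum.
So the local minimum value is g(0) = 0.

0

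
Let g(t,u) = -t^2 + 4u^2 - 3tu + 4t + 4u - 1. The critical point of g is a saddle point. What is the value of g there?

71/25

∂g/∂t = -2t - 3u + 4 = 0 and ∂g/∂u = -3t + 8u + 4 = 0, so (t, u) = (44/25, 4/25).
The Hessian has g_{tt} = -2, g_{uu} = 8, g_{tu} = -3, giving D = -25 < 0, so the point is a saddle point.
g(44/25, 4/25) = 71/25.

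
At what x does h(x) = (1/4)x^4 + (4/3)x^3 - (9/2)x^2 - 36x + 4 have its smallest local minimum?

3

h'(x) = x^3 + 4x^2 - 9x - 36. Setting h'(x) = 0 gives x ∈ {-4, -3, 3}.
h''(x) = 3x^2 + 8x - 9. h''(-4) = 7 > 0 ⇒ local minimum; h''(-3) = -6 < 0 ⇒ local maximum; h''(3) = 42 > 0 ⇒ local minimum.
Thus h has its smallest local minimum at x = 3, with value -353/4.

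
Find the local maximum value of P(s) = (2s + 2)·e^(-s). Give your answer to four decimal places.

2.0000

Differentiating with the product rule gives P'(s) = (-2s)·e^(-s). Since e^(-s) > 0, the only critical point is s = 0.
P''(0) has the same sign as -2 < 0, so this is a local maximum.
P(0) = (2)·e^(0) ≈ 2.0000.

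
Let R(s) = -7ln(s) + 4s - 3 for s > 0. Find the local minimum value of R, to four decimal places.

0.0827

R'(s) = -7/s + 4 = 0 gives s = 7/4.
R''(s) = 7/s², which is positive for s > 0, so this is a local minimum.
R(7/4) = -7·ln(7/4) + 7 - 3 ≈ 0.0827.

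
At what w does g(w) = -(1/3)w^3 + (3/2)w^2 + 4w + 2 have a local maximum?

g'(w) = -w^2 + 3w + 4 = 0 at w = -1, 4.
g''(w) = -2w + 3. g''(-1) = 5 > 0 ⇒ local minimum; g''(4) = -5 < 0 ⇒ local maximum.
Thus g has its local maximum at w = 4, with value 62/3.

4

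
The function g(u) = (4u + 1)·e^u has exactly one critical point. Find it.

g'(u) = 4·e^u + (4u + 1)·1·e^u = (4u + 5)·e^u. Since e^u > 0, the only critical point is u = -5/4.
g''(-5/4) has the same sign as 4 > 0, so this is a local minimum.
g(-5/4) = (-4)·e^(-5/4) ≈ -1.1460.

-5/4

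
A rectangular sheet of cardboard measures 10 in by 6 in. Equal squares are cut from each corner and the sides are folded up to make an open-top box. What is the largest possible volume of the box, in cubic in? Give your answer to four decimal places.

With cut size x, the volume is V(x) = x(10 − 2x)(6 − 2x) for 0 < x < 3.
V'(x) = 12x^2 − 64x + 60. Setting V'(x) = 0 gives x ≈ 1.2137 (the root in (0, 3)).
V''(x) = 24x − 64 is negative there, so this is the maximum; V ≈ 32.8353.

32.8353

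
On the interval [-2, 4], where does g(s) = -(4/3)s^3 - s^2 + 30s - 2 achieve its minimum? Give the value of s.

g'(s) = -4s^2 - 2s + 30, whose only zero in [-2, 4] is s = 5/2.
Compare values at every candidate in [-2, 4]: g(-2) = -166/3; g(5/2) = 551/12; g(4) = 50/3.
So the minimum is g(-2) = -166/3.

-2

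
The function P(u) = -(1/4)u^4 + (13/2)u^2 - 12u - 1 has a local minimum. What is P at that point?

-27/4

Critical points: P'(u) = -u^3 + 13u - 12 vanishes at u = -4, 1, 3.
Since P''(u) = -3u^2 + 13, we get P''(-4) = -35 < 0 ⇒ local maximum; P''(1) = 10 > 0 ⇒ local minimum; P''(3) = -14 < 0 ⇒ local maximum.
Thus P has its local minimum at u = 1, with value -27/4.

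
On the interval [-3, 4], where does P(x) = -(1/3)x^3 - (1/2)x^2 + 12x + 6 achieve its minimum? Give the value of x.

Differentiating, P'(x) = -x^2 - x + 12; whose only zero in [-3, 4] is x = 3.
Evaluating at the critical points and endpoints: P(-3) = -51/2, P(3) = 57/2, P(4) = 74/3.
The minimum over the interval is -51/2, attained at x = -3.

-3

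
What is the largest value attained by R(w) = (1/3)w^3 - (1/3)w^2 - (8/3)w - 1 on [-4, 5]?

Differentiating, R'(w) = w^2 - (2/3)w - 8/3; which vanishes at w = -4/3 and w = 2.
Evaluating at the critical points and endpoints: R(-4) = -17,  R(-4/3) = 95/81,  R(2) = -5,  R(5) = 19.
So the maximum is R(5) = 19.

19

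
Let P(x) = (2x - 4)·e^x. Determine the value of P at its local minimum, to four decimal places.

By the product rule, P'(x) = (2x - 2)·e^x. Since e^x > 0, the only critical point is x = 1.
P''(1) has the same sign as 2 > 0, so this is a local minimum.
P(1) = (-2)·e^(1) ≈ -5.4366.

-5.4366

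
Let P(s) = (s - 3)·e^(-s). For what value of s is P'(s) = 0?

4

Differentiating with the product rule gives P'(s) = (-s + 4)·e^(-s). Since e^(-s) > 0, the only critical point is s = 4.
P''(4) has the same sign as -1 < 0, so this is a local maximum.
P(4) = (1)·e^(-4) ≈ 0.0183.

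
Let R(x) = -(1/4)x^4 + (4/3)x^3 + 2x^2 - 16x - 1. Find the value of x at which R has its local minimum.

Critical points: R'(x) = -x^3 + 4x^2 + 4x - 16 vanishes at x = -2, 2, 4.
R''(x) = -3x^2 + 8x + 4. R''(-2) = -24 < 0 ⇒ local maximum; R''(2) = 8 > 0 ⇒ local minimum; R''(4) = -12 < 0 ⇒ local maximum.
Thus R has its local minimum at x = 2, with value -55/3.

2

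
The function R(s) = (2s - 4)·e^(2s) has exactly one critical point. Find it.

3/2

Differentiating with the product rule gives R'(s) = (4s - 6)·e^(2s). Since e^(2s) > 0, the only critical point is s = 3/2.
R''(3/2) has the same sign as 4 > 0, so this is a local minimum.
R(3/2) = (-1)·e^(3) ≈ -20.0855.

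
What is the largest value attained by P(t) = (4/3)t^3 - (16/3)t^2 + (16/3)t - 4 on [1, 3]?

Differentiating, P'(t) = 4t^2 - (32/3)t + 16/3; whose only zero in [1, 3] is t = 2.
Evaluating at the critical points and endpoints: P(1) = -8/3,  P(2) = -4,  P(3) = 0.
Hence the absolute maximum is 0 at t = 3.

0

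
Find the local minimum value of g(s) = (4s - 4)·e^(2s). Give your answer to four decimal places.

By the product rule, g'(s) = (8s - 4)·e^(2s). Since e^(2s) > 0, the only critical point is s = 1/2.
g''(1/2) has the same sign as 8 > 0, so this is a local minimum.
g(1/2) = (-2)·e^(1) ≈ -5.4366.

-5.4366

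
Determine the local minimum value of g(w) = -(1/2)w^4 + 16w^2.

Critical points: g'(w) = -2w^3 + 32w vanishes at w = -4, 0, 4.
Second-derivative test with g''(w) = -6w^2 + 32: g''(-4) = -64 < 0 ⇒ local maximum; g''(0) = 32 > 0 ⇒ local minimum; g''(4) = -64 < 0 ⇒ local maximum.
So the local minimum value is g(0) = 0.

0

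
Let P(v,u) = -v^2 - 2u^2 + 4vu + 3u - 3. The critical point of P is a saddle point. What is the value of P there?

∂P/∂v = -2v + 4u = 0 and ∂P/∂u = 4v - 4u + 3 = 0, so (v, u) = (-3/2, -3/4).
The Hessian has P_{vv} = -2, P_{uu} = -4, P_{vu} = 4, giving D = -8 < 0, so the point is a saddle point.
P(-3/2, -3/4) = -33/8.

-33/8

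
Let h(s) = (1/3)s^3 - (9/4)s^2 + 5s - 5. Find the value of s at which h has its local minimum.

5/2

Critical points: h'(s) = s^2 - (9/2)s + 5 vanishes at s = 2, 5/2.
Since h''(s) = 2s - 9/2, we get h''(2) = -1/2 < 0 ⇒ local maximum; h''(5/2) = 1/2 > 0 ⇒ local minimum.
Thus h has its local minimum at s = 5/2, with value -65/48.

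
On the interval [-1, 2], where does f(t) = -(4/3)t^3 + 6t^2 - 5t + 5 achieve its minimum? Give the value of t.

1/2

f'(t) = -4t^2 + 12t - 5, whose only zero in [-1, 2] is t = 1/2.
Evaluating at the critical points and endpoints: f(-1) = 52/3; f(1/2) = 23/6; f(2) = 25/3.
The minimum over the interval is 23/6, attained at t = 1/2.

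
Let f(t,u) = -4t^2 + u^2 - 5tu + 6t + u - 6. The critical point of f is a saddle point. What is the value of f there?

∂f/∂t = -8t - 5u + 6 = 0 and ∂f/∂u = -5t + 2u + 1 = 0, so (t, u) = (17/41, 22/41).
The Hessian has f_{tt} = -8, f_{uu} = 2, f_{tu} = -5, giving D = -41 < 0, so the point is a saddle point.
f(17/41, 22/41) = -184/41.

-184/41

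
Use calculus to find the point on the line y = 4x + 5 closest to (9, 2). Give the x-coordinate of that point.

-3/17

Minimize D(x)^2 = (x - 9)^2 + (4x + 3)^2.
d/dx[D^2] = 2(x - 9) + 2·4·(4x + 3) = 0 ⇒ x = -3/17.
Then y = 73/17 and the distance is √(1521/17) ≈ 9.4589.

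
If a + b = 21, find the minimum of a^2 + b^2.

With a + b = 21, a^2 + b^2 = a^2 + (21 − a)^2.
The derivative 2a − 2(21 − a) = 4a − 42 vanishes at a = 21/2; second derivative 4 > 0, a minimum.
The minimum is 2·(21/2)^2 = 441/2.

441/2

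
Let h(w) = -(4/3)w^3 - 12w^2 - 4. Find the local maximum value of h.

-4

Critical points: h'(w) = -4w^2 - 24w vanishes at w = -6, 0.
h''(w) = -8w - 24. h''(-6) = 24 > 0 ⇒ local minimum; h''(0) = -24 < 0 ⇒ local maximum.
The local maximum is h(0) = -4.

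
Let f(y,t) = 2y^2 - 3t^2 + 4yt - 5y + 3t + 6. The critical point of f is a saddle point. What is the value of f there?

∂f/∂y = 4y + 4t - 5 = 0 and ∂f/∂t = 4y - 6t + 3 = 0, so (y, t) = (9/20, 4/5).
The Hessian has f_{yy} = 4, f_{tt} = -6, f_{yt} = 4, giving D = -40 < 0, so the point is a saddle point.
f(9/20, 4/5) = 243/40.

243/40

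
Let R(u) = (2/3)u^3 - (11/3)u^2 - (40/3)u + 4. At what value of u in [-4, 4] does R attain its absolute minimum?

Differentiating, R'(u) = 2u^2 - (22/3)u - 40/3; whose only zero in [-4, 4] is u = -4/3.
Evaluating at the critical points and endpoints: R(-4) = -44, R(-4/3) = 1108/81, R(4) = -196/3.
Hence the absolute minimum is -196/3 at u = 4.

4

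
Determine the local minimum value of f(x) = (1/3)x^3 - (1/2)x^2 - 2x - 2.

Critical points: f'(x) = x^2 - x - 2 vanishes at x = -1, 2.
f''(x) = 2x - 1. f''(-1) = -3 < 0 ⇒ local maximum; f''(2) = 3 > 0 ⇒ local minimum.
Thus f has its local minimum at x = 2, with value -16/3.

-16/3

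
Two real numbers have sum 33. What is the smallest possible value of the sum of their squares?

1089/2

With a + b = 33, a^2 + b^2 = a^2 + (33 − a)^2.
The derivative 2a − 2(33 − a) = 4a − 66 vanishes at a = 33/2; second derivative 4 > 0, a minimum.
The minimum is 2·(33/2)^2 = 1089/2.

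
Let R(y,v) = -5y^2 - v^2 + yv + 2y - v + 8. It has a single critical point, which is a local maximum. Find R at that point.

159/19

∂R/∂y = -10y + v + 2 = 0 and ∂R/∂v = y - 2v - 1 = 0, so (y, v) = (3/19, -8/19).
The Hessian has R_{yy} = -10, R_{vv} = -2, R_{yv} = 1, giving D = 19 > 0 with R_{yy} < 0, so the point is a local maximum.
R(3/19, -8/19) = 159/19.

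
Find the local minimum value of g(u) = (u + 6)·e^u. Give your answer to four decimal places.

Differentiating with the product rule gives g'(u) = (u + 7)·e^u. Since e^u > 0, the only critical point is u = -7.
g''(-7) has the same sign as 1 > 0, so this is a local minimum.
g(-7) = (-1)·e^(-7) ≈ -0.0009.

-0.0009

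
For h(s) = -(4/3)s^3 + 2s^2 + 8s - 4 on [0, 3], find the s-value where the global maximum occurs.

The derivative is -4s^2 + 4s + 8, whose only zero in [0, 3] is s = 2.
Candidates: h(0) = -4, h(2) = 28/3, h(3) = 2.
So the maximum is h(2) = 28/3.

2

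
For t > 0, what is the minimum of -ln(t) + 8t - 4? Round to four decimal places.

P'(t) = -1/t + 8 = 0 gives t = 1/8.
P''(t) = 1/t², which is positive for t > 0, so this is a local minimum.
P(1/8) = -1·ln(1/8) + 1 - 4 ≈ -0.9206.

-0.9206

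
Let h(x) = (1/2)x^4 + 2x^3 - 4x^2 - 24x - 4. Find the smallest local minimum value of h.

-44

h'(x) = 2x^3 + 6x^2 - 8x - 24 = 0 at x = -3, -2, 2.
Second-derivative test with h''(x) = 6x^2 + 12x - 8: h''(-3) = 10 > 0 ⇒ local minimum; h''(-2) = -8 < 0 ⇒ local maximum; h''(2) = 40 > 0 ⇒ local minimum.
Thus h has its smallest local minimum at x = 2, with value -44.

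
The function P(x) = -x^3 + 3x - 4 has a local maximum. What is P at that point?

P'(x) = -3x^2 + 3 = 0 at x = -1, 1.
P''(x) = -6x. P''(-1) = 6 > 0 ⇒ local minimum; P''(1) = -6 < 0 ⇒ local maximum.
Thus P has its local maximum at x = 1, with value -2.

-2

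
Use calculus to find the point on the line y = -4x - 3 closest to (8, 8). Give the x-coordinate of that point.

-36/17

Minimize D(x)^2 = (x - 8)^2 + (-4x - 11)^2.
d/dx[D^2] = 2(x - 8) + 2·(-4)·(-4x - 11) = 0 ⇒ x = -36/17.
Then y = 93/17 and the distance is √(1849/17) ≈ 10.4290.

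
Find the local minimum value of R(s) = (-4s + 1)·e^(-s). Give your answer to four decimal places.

-1.1460

Differentiating with the product rule gives R'(s) = (4s - 5)·e^(-s). Since e^(-s) > 0, the only critical point is s = 5/4.
R''(5/4) has the same sign as 4 > 0, so this is a local minimum.
R(5/4) = (-4)·e^(-5/4) ≈ -1.1460.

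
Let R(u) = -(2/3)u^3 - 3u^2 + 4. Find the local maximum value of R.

Critical points: R'(u) = -2u^2 - 6u vanishes at u = -3, 0.
Second-derivative test with R''(u) = -4u - 6: R''(-3) = 6 > 0 ⇒ local minimum; R''(0) = -6 < 0 ⇒ local maximum.
So the local maximum value is R(0) = 4.

4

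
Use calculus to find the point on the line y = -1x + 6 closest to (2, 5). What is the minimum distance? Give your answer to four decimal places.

0.7071

Minimize D(x)^2 = (x - 2)^2 + (-x + 1)^2.
d/dx[D^2] = 2(x - 2) + 2·(-1)·(-x + 1) = 0 ⇒ x = 3/2.
Then y = 9/2 and the distance is √(1/2) ≈ 0.7071.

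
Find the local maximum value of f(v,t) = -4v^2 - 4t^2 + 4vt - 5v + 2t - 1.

∂f/∂v = -8v + 4t - 5 = 0 and ∂f/∂t = 4v - 8t + 2 = 0, so (v, t) = (-2/3, -1/12).
The Hessian has f_{vv} = -8, f_{tt} = -8, f_{vt} = 4, giving D = 48 > 0 with f_{vv} < 0, so the point is a local maximum.
f(-2/3, -1/12) = 7/12.

7/12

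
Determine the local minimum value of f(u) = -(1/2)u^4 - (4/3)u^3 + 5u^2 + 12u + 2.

f'(u) = -2u^3 - 4u^2 + 10u + 12. Setting f'(u) = 0 gives u ∈ {-3, -1, 2}.
Second-derivative test with f''(u) = -6u^2 - 8u + 10: f''(-3) = -20 < 0 ⇒ local maximum; f''(-1) = 12 > 0 ⇒ local minimum; f''(2) = -30 < 0 ⇒ local maximum.
The local minimum is f(-1) = -25/6.

-25/6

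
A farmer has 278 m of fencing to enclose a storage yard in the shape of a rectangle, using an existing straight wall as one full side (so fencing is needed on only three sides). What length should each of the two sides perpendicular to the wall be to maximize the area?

139/2

Let the sides perpendicular to the wall have length x and the parallel side y, so 2x + y = 278 and the area is A = xy = x(278 − 2x).
A'(x) = 278 − 4x = 0 gives x = 139/2, and A''(x) = −4 < 0 confirms a maximum.
Then y = 278 − 2·139/2 = 139 and A = 19321/2.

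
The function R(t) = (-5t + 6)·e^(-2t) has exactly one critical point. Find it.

17/10

By the product rule, R'(t) = (10t - 17)·e^(-2t). Since e^(-2t) > 0, the only critical point is t = 17/10.
R''(17/10) has the same sign as 10 > 0, so this is a local minimum.
R(17/10) = (-5/2)·e^(-17/5) ≈ -0.0834.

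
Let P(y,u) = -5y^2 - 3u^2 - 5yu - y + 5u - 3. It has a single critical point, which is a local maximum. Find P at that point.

∂P/∂y = -10y - 5u - 1 = 0 and ∂P/∂u = -5y - 6u + 5 = 0, so (y, u) = (-31/35, 11/7).
The Hessian has P_{yy} = -10, P_{uu} = -6, P_{yu} = -5, giving D = 35 > 0 with P_{yy} < 0, so the point is a local maximum.
P(-31/35, 11/7) = 48/35.

48/35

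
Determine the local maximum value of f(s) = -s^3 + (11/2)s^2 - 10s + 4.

-2

Critical points: f'(s) = -3s^2 + 11s - 10 vanishes at s = 5/3, 2.
Second-derivative test with f''(s) = -6s + 11: f''(5/3) = 1 > 0 ⇒ local minimum; f''(2) = -1 < 0 ⇒ local maximum.
So the local maximum value is f(2) = -2.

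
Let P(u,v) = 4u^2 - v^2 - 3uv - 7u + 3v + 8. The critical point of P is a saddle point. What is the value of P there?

124/25

∂P/∂u = 8u - 3v - 7 = 0 and ∂P/∂v = -3u - 2v + 3 = 0, so (u, v) = (23/25, 3/25).
The Hessian has P_{uu} = 8, P_{vv} = -2, P_{uv} = -3, giving D = -25 < 0, so the point is a saddle point.
P(23/25, 3/25) = 124/25.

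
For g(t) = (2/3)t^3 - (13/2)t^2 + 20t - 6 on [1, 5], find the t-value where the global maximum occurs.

5

Differentiating, g'(t) = 2t^2 - 13t + 20; which vanishes at t = 5/2 and t = 4.
Evaluating at the critical points and endpoints: g(1) = 49/6; g(5/2) = 331/24; g(4) = 38/3; g(5) = 89/6.
Hence the absolute maximum is 89/6 at t = 5.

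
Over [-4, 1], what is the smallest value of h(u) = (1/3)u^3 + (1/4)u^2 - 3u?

-16/3

The derivative is u^2 + (1/2)u - 3, whose only zero in [-4, 1] is u = -2.
Compare values at every candidate in [-4, 1]: h(-4) = -16/3; h(-2) = 13/3; h(1) = -29/12.
So the minimum is h(-4) = -16/3.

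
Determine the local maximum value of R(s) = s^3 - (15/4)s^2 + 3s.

11/16

R'(s) = 3s^2 - (15/2)s + 3 = 0 at s = 1/2, 2.
Second-derivative test with R''(s) = 6s - 15/2: R''(1/2) = -9/2 < 0 ⇒ local maximum; R''(2) = 9/2 > 0 ⇒ local minimum.
So the local maximum value is R(1/2) = 11/16.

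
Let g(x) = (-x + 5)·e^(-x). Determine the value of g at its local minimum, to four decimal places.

Differentiating with the product rule gives g'(x) = (x - 6)·e^(-x). Since e^(-x) > 0, the only critical point is x = 6.
g''(6) has the same sign as 1 > 0, so this is a local minimum.
g(6) = (-1)·e^(-6) ≈ -0.0025.

-0.0025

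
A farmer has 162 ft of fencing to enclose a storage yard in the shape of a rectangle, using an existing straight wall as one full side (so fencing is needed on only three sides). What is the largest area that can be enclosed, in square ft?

Let the sides perpendicular to the wall have length x and the parallel side y, so 2x + y = 162 and the area is A = xy = x(162 − 2x).
A'(x) = 162 − 4x = 0 gives x = 81/2, and A''(x) = −4 < 0 confirms a maximum.
Then y = 162 − 2·81/2 = 81 and A = 6561/2.

6561/2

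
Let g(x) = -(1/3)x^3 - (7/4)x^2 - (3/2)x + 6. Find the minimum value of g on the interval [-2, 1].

g'(x) = -x^2 - (7/2)x - 3/2, whose only zero in [-2, 1] is x = -1/2.
Compare values at every candidate in [-2, 1]: g(-2) = 14/3,  g(-1/2) = 305/48,  g(1) = 29/12.
Hence the absolute minimum is 29/12 at x = 1.

29/12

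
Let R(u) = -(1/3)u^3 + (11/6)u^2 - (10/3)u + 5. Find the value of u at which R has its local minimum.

R'(u) = -u^2 + (11/3)u - 10/3 = 0 at u = 5/3, 2.
R''(u) = -2u + 11/3. R''(5/3) = 1/3 > 0 ⇒ local minimum; R''(2) = -1/3 < 0 ⇒ local maximum.
Thus R has its local minimum at u = 5/3, with value 485/162.

5/3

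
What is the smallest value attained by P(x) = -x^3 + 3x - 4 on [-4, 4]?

-56

The derivative is -3x^2 + 3, which vanishes at x = -1 and x = 1.
Compare values at every candidate in [-4, 4]: P(-4) = 48,  P(-1) = -6,  P(1) = -2,  P(4) = -56.
So the minimum is P(4) = -56.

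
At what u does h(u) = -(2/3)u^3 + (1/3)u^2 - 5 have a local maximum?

h'(u) = -2u^2 + (2/3)u. Setting h'(u) = 0 gives u ∈ {0, 1/3}.
h''(u) = -4u + 2/3. h''(0) = 2/3 > 0 ⇒ local minimum; h''(1/3) = -2/3 < 0 ⇒ local maximum.
The local maximum is h(1/3) = -404/81.

1/3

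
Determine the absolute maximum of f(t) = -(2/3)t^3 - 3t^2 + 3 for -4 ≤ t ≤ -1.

Differentiating, f'(t) = -2t^2 - 6t; whose only zero in [-4, -1] is t = -3.
Compare values at every candidate in [-4, -1]: f(-4) = -7/3, f(-3) = -6, f(-1) = 2/3.
So the maximum is f(-1) = 2/3.

2/3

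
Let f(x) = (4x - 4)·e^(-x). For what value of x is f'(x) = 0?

Differentiating with the product rule gives f'(x) = (-4x + 8)·e^(-x). Since e^(-x) > 0, the only critical point is x = 2.
f''(2) has the same sign as -4 < 0, so this is a local maximum.
f(2) = (4)·e^(-2) ≈ 0.5413.

2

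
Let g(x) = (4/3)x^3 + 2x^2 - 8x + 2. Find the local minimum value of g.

g'(x) = 4x^2 + 4x - 8. Setting g'(x) = 0 gives x ∈ {-2, 1}.
Second-derivative test with g''(x) = 8x + 4: g''(-2) = -12 < 0 ⇒ local maximum; g''(1) = 12 > 0 ⇒ local minimum.
So the local minimum value is g(1) = -8/3.

-8/3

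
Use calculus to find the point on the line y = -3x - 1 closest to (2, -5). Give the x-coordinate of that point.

7/5

Minimize D(x)^2 = (x - 2)^2 + (-3x + 4)^2.
d/dx[D^2] = 2(x - 2) + 2·(-3)·(-3x + 4) = 0 ⇒ x = 7/5.
Then y = -26/5 and the distance is √(2/5) ≈ 0.6325.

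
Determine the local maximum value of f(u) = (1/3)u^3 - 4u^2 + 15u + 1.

f'(u) = u^2 - 8u + 15 = 0 at u = 3, 5.
Second-derivative test with f''(u) = 2u - 8: f''(3) = -2 < 0 ⇒ local maximum; f''(5) = 2 > 0 ⇒ local minimum.
The local maximum is f(3) = 19.

19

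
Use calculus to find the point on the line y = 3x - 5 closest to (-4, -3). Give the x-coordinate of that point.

Minimize D(x)^2 = (x + 4)^2 + (3x - 2)^2.
d/dx[D^2] = 2(x + 4) + 2·3·(3x - 2) = 0 ⇒ x = 1/5.
Then y = -22/5 and the distance is √(98/5) ≈ 4.4272.

1/5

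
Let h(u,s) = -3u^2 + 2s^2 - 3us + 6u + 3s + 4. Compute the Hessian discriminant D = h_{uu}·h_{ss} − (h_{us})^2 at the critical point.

-33

∂h/∂u = -6u - 3s + 6 = 0 and ∂h/∂s = -3u + 4s + 3 = 0, so (u, s) = (1, 0).
The Hessian has h_{uu} = -6, h_{ss} = 4, h_{us} = -3, giving D = -33 < 0, so the point is a saddle point.
D = (-6)·(4) − (-3)^2 = -33.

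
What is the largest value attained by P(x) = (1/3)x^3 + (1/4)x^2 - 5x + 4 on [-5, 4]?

617/48

Differentiating, P'(x) = x^2 + (1/2)x - 5; which vanishes at x = -5/2 and x = 2.
Compare values at every candidate in [-5, 4]: P(-5) = -77/12; P(-5/2) = 617/48; P(2) = -7/3; P(4) = 28/3.
The maximum over the interval is 617/48, attained at x = -5/2.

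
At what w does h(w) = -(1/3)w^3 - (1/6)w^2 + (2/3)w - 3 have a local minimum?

h'(w) = -w^2 - (1/3)w + 2/3 = 0 at w = -1, 2/3.
Second-derivative test with h''(w) = -2w - 1/3: h''(-1) = 5/3 > 0 ⇒ local minimum; h''(2/3) = -5/3 < 0 ⇒ local maximum.
The local minimum is h(-1) = -7/2.

-1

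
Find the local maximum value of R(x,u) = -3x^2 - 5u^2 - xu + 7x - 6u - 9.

-136/59

∂R/∂x = -6x - u + 7 = 0 and ∂R/∂u = -x - 10u - 6 = 0, so (x, u) = (76/59, -43/59).
The Hessian has R_{xx} = -6, R_{uu} = -10, R_{xu} = -1, giving D = 59 > 0 with R_{xx} < 0, so the point is a local maximum.
R(76/59, -43/59) = -136/59.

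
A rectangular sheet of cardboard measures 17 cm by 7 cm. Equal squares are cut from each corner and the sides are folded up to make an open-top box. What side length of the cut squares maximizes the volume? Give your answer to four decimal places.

With cut size x, the volume is V(x) = x(17 − 2x)(7 − 2x) for 0 < x < 3.5.
V'(x) = 12x^2 − 96x + 119. Setting V'(x) = 0 gives x ≈ 1.5336 (the root in (0, 3.5)).
V''(x) = 24x − 96 is negative there, so this is the maximum; V ≈ 84.0335.

1.5336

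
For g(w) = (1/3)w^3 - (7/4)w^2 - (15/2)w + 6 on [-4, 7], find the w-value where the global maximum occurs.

-3/2

The derivative is w^2 - (7/2)w - 15/2, which vanishes at w = -3/2 and w = 5.
Evaluating at the critical points and endpoints: g(-4) = -40/3; g(-3/2) = 195/16; g(5) = -403/12; g(7) = -215/12.
Hence the absolute maximum is 195/16 at w = -3/2.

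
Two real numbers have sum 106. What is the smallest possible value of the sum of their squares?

With a + b = 106, a^2 + b^2 = a^2 + (106 − a)^2.
The derivative 2a − 2(106 − a) = 4a − 212 vanishes at a = 53; second derivative 4 > 0, a minimum.
The minimum is 2·(53)^2 = 5618.

5618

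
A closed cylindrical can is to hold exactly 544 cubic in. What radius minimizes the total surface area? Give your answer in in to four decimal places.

With radius r and height h, πr²h = 544 so h = 544/(πr²), and S(r) = 2πr² + 2πrh = 2πr² + 2·544/r.
S'(r) = 4πr − 2·544/r² = 0 ⇒ r³ = 544/(2π), so r ≈ 4.4239 and h = 2r ≈ 8.8478.
S''(r) = 4π + 4·544/r³ > 0, so this is the minimum; S ≈ 368.9044.

4.4239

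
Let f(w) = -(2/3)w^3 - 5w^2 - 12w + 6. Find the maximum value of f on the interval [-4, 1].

f'(w) = -2w^2 - 10w - 12, which vanishes at w = -3 and w = -2.
Compare values at every candidate in [-4, 1]: f(-4) = 50/3, f(-3) = 15, f(-2) = 46/3, f(1) = -35/3.
Hence the absolute maximum is 50/3 at w = -4.

50/3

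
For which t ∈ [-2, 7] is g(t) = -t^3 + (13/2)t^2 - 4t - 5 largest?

The derivative is -3t^2 + 13t - 4, which vanishes at t = 1/3 and t = 4.
Evaluating at the critical points and endpoints: g(-2) = 37, g(1/3) = -305/54, g(4) = 19, g(7) = -115/2.
The maximum over the interval is 37, attained at t = -2.

-2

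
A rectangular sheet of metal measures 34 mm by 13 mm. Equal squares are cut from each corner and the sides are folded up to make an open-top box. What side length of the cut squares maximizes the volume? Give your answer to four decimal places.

2.8808

With cut size x, the volume is V(x) = x(34 − 2x)(13 − 2x) for 0 < x < 6.5.
V'(x) = 12x^2 − 188x + 442. Setting V'(x) = 0 gives x ≈ 2.8808 (the root in (0, 6.5)).
V''(x) = 24x − 188 is negative there, so this is the maximum; V ≈ 588.8379.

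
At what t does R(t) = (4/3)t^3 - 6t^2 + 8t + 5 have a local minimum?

2

R'(t) = 4t^2 - 12t + 8 = 0 at t = 1, 2.
Since R''(t) = 8t - 12, we get R''(1) = -4 < 0 ⇒ local maximum; R''(2) = 4 > 0 ⇒ local minimum.
Thus R has its local minimum at t = 2, with value 23/3.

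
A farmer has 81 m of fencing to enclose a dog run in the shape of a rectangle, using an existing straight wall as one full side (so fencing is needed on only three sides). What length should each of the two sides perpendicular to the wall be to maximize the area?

81/4

Let the sides perpendicular to the wall have length x and the parallel side y, so 2x + y = 81 and the area is A = xy = x(81 − 2x).
A'(x) = 81 − 4x = 0 gives x = 81/4, and A''(x) = −4 < 0 confirms a maximum.
Then y = 81 − 2·81/4 = 81/2 and A = 6561/8.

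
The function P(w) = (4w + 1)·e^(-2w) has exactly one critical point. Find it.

Differentiating with the product rule gives P'(w) = (-8w + 2)·e^(-2w). Since e^(-2w) > 0, the only critical point is w = 1/4.
P''(1/4) has the same sign as -8 < 0, so this is a local maximum.
P(1/4) = (2)·e^(-1/2) ≈ 1.2131.

1/4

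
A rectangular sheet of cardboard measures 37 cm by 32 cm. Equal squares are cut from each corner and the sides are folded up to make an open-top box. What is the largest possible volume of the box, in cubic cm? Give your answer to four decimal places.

With cut size x, the volume is V(x) = x(37 − 2x)(32 − 2x) for 0 < x < 16.
V'(x) = 12x^2 − 276x + 1184. Setting V'(x) = 0 gives x ≈ 5.7049 (the root in (0, 16)).
V''(x) = 24x − 276 is negative there, so this is the maximum; V ≈ 3005.9537.

3005.9537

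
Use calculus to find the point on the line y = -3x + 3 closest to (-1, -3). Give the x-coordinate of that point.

Minimize D(x)^2 = (x + 1)^2 + (-3x + 6)^2.
d/dx[D^2] = 2(x + 1) + 2·(-3)·(-3x + 6) = 0 ⇒ x = 17/10.
Then y = -21/10 and the distance is √(81/10) ≈ 2.8460.

17/10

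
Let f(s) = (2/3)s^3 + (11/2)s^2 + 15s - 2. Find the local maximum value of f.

f'(s) = 2s^2 + 11s + 15. Setting f'(s) = 0 gives s ∈ {-3, -5/2}.
Since f''(s) = 4s + 11, we get f''(-3) = -1 < 0 ⇒ local maximum; f''(-5/2) = 1 > 0 ⇒ local minimum.
The local maximum is f(-3) = -31/2.

-31/2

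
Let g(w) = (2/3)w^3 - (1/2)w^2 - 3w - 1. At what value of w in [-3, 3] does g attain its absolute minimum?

Differentiating, g'(w) = 2w^2 - w - 3; which vanishes at w = -1 and w = 3/2.
Compare values at every candidate in [-3, 3]: g(-3) = -29/2, g(-1) = 5/6, g(3/2) = -35/8, g(3) = 7/2.
The minimum over the interval is -29/2, attained at w = -3.

-3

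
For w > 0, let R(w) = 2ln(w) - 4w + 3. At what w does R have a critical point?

R'(w) = 2/w − 4 = 0 gives w = 1/2.
R''(w) = -2/w², which is negative for w > 0, so this is a local maximum.
R(1/2) = 2·ln(1/2) - 2 + 3 ≈ -0.3863.

1/2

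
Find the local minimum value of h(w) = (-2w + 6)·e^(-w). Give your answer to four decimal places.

Differentiating with the product rule gives h'(w) = (2w - 8)·e^(-w). Since e^(-w) > 0, the only critical point is w = 4.
h''(4) has the same sign as 2 > 0, so this is a local minimum.
h(4) = (-2)·e^(-4) ≈ -0.0366.

-0.0366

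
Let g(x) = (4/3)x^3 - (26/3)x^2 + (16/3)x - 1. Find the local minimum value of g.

g'(x) = 4x^2 - (52/3)x + 16/3. Setting g'(x) = 0 gives x ∈ {1/3, 4}.
Second-derivative test with g''(x) = 8x - 52/3: g''(1/3) = -44/3 < 0 ⇒ local maximum; g''(4) = 44/3 > 0 ⇒ local minimum.
Thus g has its local minimum at x = 4, with value -33.

-33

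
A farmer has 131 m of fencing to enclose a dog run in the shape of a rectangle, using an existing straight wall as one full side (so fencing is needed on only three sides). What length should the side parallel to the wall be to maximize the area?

Let the sides perpendicular to the wall have length x and the parallel side y, so 2x + y = 131 and the area is A = xy = x(131 − 2x).
A'(x) = 131 − 4x = 0 gives x = 131/4, and A''(x) = −4 < 0 confirms a maximum.
Then y = 131 − 2·131/4 = 131/2 and A = 17161/8.

131/2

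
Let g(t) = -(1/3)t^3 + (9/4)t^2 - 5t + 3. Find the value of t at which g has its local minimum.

2

g'(t) = -t^2 + (9/2)t - 5 = 0 at t = 2, 5/2.
Since g''(t) = -2t + 9/2, we get g''(2) = 1/2 > 0 ⇒ local minimum; g''(5/2) = -1/2 < 0 ⇒ local maximum.
Thus g has its local minimum at t = 2, with value -2/3.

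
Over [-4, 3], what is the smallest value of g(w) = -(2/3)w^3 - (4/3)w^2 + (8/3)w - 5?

-27

Differentiating, g'(w) = -2w^2 - (8/3)w + 8/3; which vanishes at w = -2 and w = 2/3.
Compare values at every candidate in [-4, 3]: g(-4) = 17/3,  g(-2) = -31/3,  g(2/3) = -325/81,  g(3) = -27.
So the minimum is g(3) = -27.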